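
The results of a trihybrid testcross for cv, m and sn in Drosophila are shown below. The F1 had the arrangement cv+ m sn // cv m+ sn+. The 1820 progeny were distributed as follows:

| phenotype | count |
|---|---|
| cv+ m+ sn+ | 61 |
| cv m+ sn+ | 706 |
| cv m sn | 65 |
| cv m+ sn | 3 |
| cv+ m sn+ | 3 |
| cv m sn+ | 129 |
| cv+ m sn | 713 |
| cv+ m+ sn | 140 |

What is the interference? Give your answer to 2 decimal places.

0.70

The two rarest classes, cv+ m sn+ and cv m+ sn, are the double crossovers. Comparing them with the parentals, only the sn allele has switched, so sn is the middle locus and the order is m – sn – cv.
m–sn: (269 + 6)/1820 = 0.1511; sn–cv: (126 + 6)/1820 = 0.0725.
Expected DCO frequency = 0.1511 × 0.0725 ≈ 0.01095; observed = 6/1820 ≈ 0.00330.
Coefficient of coincidence = 0.00330/0.01095 ≈ 0.30; interference = 1 − 0.30 = 0.70.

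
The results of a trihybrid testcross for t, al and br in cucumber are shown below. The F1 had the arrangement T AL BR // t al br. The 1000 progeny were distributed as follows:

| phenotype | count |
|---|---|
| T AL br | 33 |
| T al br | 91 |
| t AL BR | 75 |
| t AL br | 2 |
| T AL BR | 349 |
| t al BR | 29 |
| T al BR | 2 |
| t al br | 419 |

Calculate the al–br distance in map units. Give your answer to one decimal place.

6.6 map units

The two rarest classes, T al BR and t AL br, are the double crossovers. Comparing them with the parentals, only the al allele has switched, so al is the middle locus and the order is br – al – t.
Crossovers in the br–al interval produce the single-crossover classes T AL br and t al BR (33 + 29 = 62) plus the double crossovers (4).
RF(br–al) = (62 + 4) / 1000 = 66/1000 = 0.0660 → 6.6 map units.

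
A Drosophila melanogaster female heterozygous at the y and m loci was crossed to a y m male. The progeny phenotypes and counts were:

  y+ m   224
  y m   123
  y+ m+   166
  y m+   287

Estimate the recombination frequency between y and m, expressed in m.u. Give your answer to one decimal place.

The two most frequent classes, y+ m (224) and y m+ (287), are the parental types, so the F1 was y+ m / y m+.
The recombinant classes are y+ m+ and y m: 166 + 123 = 289.
Recombination frequency = 289/800 = 0.3613 ≈ 36.1%, i.e. 36.1 m.u.

36.1 m.u.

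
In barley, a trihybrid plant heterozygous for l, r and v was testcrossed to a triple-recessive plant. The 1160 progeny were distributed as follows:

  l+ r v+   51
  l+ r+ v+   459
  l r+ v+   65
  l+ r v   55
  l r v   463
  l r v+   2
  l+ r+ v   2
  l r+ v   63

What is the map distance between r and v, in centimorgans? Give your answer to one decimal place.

The two most frequent reciprocal classes, l r v and l+ r+ v+, are the parental types, so the F1 was l r v / l+ r+ v+.
The two rarest classes, l r v+ and l+ r+ v, are the double crossovers. Comparing them with the parentals, only the v allele has switched, so v is the middle locus and the order is r – v – l.
Crossovers in the r–v interval produce the single-crossover classes l r+ v and l+ r v+ (63 + 51 = 114) plus the double crossovers (4).
RF(r–v) = (114 + 4) / 1160 = 118/1160 = 0.1017 → 10.2 centimorgans.

10.2 centimorgans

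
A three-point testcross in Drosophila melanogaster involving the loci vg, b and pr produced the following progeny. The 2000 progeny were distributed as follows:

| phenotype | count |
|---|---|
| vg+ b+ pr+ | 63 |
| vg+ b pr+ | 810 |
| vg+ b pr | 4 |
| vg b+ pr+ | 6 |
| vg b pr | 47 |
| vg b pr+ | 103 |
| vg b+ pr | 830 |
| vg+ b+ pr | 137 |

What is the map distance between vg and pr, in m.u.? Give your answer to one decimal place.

12.5 m.u.

The two most frequent reciprocal classes, vg b+ pr and vg+ b pr+, are the parental types, so the F1 was vg b+ pr / vg+ b pr+.
The two rarest classes, vg b+ pr+ and vg+ b pr, are the double crossovers. Comparing them with the parentals, only the pr allele has switched, so pr is the middle locus and the order is vg – pr – b.
Crossovers in the vg–pr interval produce the single-crossover classes vg+ b+ pr and vg b pr+ (137 + 103 = 240) plus the double crossovers (10).
RF(vg–pr) = (240 + 10) / 2000 = 250/2000 = 0.1250 → 12.5 m.u.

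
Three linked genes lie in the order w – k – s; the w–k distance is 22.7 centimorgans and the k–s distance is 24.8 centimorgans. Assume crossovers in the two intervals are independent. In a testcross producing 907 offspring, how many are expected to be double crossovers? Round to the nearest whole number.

Map distances give recombination frequencies of 0.227 and 0.248 for the two intervals.
With no interference, expected double-crossover frequency = 0.227 × 0.248 = 0.05630.
Expected number = 0.05630 × 907 = 51.06 ≈ 51.

51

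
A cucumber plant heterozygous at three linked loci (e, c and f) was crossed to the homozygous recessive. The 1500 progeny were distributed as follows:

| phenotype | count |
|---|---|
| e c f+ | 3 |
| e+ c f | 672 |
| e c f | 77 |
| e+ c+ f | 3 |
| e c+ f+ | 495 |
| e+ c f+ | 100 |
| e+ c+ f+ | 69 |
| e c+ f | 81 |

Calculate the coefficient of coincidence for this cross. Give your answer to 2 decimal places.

The two most frequent reciprocal classes, e c+ f+ and e+ c f, are the parental types, so the F1 was e c+ f+ / e+ c f.
The two rarest classes, e c f+ and e+ c+ f, are the double crossovers. Comparing them with the parentals, only the c allele has switched, so c is the middle locus and the order is e – c – f.
e–c: (146 + 6)/1500 = 0.1013; c–f: (181 + 6)/1500 = 0.1247.
Expected DCO frequency = 0.1013 × 0.1247 ≈ 0.01263; observed = 6/1500 ≈ 0.00400.
Coefficient of coincidence = 0.00400/0.01263 ≈ 0.32.

0.32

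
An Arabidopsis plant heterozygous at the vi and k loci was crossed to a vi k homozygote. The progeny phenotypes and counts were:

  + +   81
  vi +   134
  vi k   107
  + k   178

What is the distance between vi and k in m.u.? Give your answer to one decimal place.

The two most frequent classes, + k (178) and vi + (134), are the parental types, so the F1 was + k / vi +.
The recombinant classes are + + and vi k: 81 + 107 = 188.
Recombination frequency = 188/500 = 0.3760 ≈ 37.6%, i.e. 37.6 m.u.

37.6 m.u.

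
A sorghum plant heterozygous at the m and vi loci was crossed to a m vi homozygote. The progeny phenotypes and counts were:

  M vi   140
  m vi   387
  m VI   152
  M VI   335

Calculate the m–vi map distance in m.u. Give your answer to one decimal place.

28.8 m.u.

The two most frequent classes, M VI (335) and m vi (387), are the parental types, so the F1 was M VI / m vi.
The recombinant classes are M vi and m VI: 140 + 152 = 292.
Recombination frequency = 292/1014 = 0.2880 ≈ 28.8%, i.e. 28.8 m.u.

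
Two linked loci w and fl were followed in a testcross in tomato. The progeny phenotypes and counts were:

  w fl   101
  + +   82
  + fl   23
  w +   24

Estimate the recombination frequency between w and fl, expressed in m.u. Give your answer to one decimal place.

20.4 m.u.

The two most frequent classes, + + (82) and w fl (101), are the parental types, so the F1 was + + / w fl.
The recombinant classes are + fl and w +: 23 + 24 = 47.
Recombination frequency = 47/230 = 0.2043 ≈ 20.4%, i.e. 20.4 m.u.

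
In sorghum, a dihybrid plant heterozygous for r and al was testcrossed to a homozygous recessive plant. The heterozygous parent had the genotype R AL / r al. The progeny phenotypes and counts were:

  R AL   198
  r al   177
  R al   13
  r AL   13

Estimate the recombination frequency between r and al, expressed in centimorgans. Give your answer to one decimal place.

The recombinant classes are R al and r AL: 13 + 13 = 26.
Recombination frequency = 26/401 = 0.0648 ≈ 6.5%, i.e. 6.5 centimorgans.

6.5 centimorgans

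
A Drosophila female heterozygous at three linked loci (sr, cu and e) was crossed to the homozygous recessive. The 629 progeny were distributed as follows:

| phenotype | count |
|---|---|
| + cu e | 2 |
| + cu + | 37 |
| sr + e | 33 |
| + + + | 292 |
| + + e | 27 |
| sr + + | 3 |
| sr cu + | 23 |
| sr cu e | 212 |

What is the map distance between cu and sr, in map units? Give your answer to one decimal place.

11.9 map units

The two most frequent reciprocal classes, + + + and sr cu e, are the parental types, so the F1 was + + + / sr cu e.
The two rarest classes, sr + + and + cu e, are the double crossovers. Comparing them with the parentals, only the sr allele has switched, so sr is the middle locus and the order is cu – sr – e.
Crossovers in the cu–sr interval produce the single-crossover classes + cu + and sr + e (37 + 33 = 70) plus the double crossovers (5).
RF(cu–sr) = (70 + 5) / 629 = 75/629 = 0.1192 → 11.9 map units.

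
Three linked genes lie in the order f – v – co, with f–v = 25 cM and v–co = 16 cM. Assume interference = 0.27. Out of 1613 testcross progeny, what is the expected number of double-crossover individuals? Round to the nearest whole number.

Map distances give recombination frequencies of 0.250 and 0.160 for the two intervals.
With interference 0.27 (so coincidence = 0.73), expected double-crossover frequency = 0.250 × 0.160 × 0.73 = 0.02920.
Expected number = 0.02920 × 1613 = 47.10 ≈ 47.

47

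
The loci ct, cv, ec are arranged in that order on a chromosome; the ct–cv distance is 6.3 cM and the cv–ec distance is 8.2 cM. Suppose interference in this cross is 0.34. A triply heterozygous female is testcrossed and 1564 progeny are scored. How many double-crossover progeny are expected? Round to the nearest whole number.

5

Map distances give recombination frequencies of 0.063 and 0.082 for the two intervals.
With interference 0.34 (so coincidence = 0.66), expected double-crossover frequency = 0.063 × 0.082 × 0.66 = 0.00341.
Expected number = 0.00341 × 1564 = 5.33 ≈ 5.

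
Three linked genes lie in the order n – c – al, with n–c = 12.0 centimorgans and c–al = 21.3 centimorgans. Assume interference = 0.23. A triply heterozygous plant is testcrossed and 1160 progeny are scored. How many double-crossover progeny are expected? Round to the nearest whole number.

23

Map distances give recombination frequencies of 0.120 and 0.213 for the two intervals.
With interference 0.23 (so coincidence = 0.77), expected double-crossover frequency = 0.120 × 0.213 × 0.77 = 0.01968.
Expected number = 0.01968 × 1160 = 22.83 ≈ 23.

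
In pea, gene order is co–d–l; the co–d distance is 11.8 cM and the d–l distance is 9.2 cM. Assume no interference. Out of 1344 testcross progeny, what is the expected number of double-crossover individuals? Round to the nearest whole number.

Map distances give recombination frequencies of 0.118 and 0.092 for the two intervals.
With no interference, expected double-crossover frequency = 0.118 × 0.092 = 0.01086.
Expected number = 0.01086 × 1344 = 14.59 ≈ 15.

15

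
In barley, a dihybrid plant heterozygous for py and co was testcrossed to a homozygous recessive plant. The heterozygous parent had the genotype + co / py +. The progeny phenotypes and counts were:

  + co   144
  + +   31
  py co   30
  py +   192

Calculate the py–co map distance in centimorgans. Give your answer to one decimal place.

15.4 centimorgans

The recombinant classes are + + and py co: 31 + 30 = 61.
Recombination frequency = 61/397 = 0.1537 ≈ 15.4%, i.e. 15.4 centimorgans.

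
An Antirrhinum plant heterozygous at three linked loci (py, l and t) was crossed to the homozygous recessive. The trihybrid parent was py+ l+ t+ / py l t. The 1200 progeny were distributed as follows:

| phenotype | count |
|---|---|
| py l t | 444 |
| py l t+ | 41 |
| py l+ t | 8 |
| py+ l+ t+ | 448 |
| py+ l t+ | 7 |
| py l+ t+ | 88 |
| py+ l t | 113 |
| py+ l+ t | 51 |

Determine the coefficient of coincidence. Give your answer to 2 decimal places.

0.78

The two rarest classes, py+ l t+ and py l+ t, are the double crossovers. Comparing them with the parentals, only the l allele has switched, so l is the middle locus and the order is t – l – py.
t–l: (92 + 15)/1200 = 0.0892; l–py: (201 + 15)/1200 = 0.1800.
Expected DCO frequency = 0.0892 × 0.1800 ≈ 0.01606; observed = 15/1200 ≈ 0.01250.
Coefficient of coincidence = 0.01250/0.01606 ≈ 0.78.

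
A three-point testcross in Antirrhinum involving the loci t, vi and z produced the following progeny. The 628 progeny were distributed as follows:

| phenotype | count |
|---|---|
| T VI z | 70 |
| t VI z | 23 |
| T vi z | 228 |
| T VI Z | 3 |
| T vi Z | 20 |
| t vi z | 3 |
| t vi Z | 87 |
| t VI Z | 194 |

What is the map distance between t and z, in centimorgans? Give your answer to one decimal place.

The two most frequent reciprocal classes, T vi z and t VI Z, are the parental types, so the F1 was T vi z / t VI Z.
The two rarest classes, t vi z and T VI Z, are the double crossovers. Comparing them with the parentals, only the t allele has switched, so t is the middle locus and the order is z – t – vi.
Crossovers in the z–t interval produce the single-crossover classes T vi Z and t VI z (20 + 23 = 43) plus the double crossovers (6).
RF(z–t) = (43 + 6) / 628 = 49/628 = 0.0780 → 7.8 centimorgans.

7.8 centimorgans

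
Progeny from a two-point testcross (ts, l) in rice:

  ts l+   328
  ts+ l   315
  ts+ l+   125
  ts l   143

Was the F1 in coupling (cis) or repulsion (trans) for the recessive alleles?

The two most frequent classes are ts+ l (315) and ts l+ (328); these are the parental (non-recombinant) types.
So the F1 carried ts+ l on one chromosome and ts l+ on the other — the recessive alleles are on opposite chromosomes (trans / repulsion).

trans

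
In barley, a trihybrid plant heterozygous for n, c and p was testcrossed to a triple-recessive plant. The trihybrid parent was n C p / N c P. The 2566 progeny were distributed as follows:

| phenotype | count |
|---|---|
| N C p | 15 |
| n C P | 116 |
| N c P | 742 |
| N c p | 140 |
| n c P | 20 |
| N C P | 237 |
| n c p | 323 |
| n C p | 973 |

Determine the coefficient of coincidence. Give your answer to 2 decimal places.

The two rarest classes, N C p and n c P, are the double crossovers. Comparing them with the parentals, only the n allele has switched, so n is the middle locus and the order is p – n – c.
p–n: (256 + 35)/2566 = 0.1134; n–c: (560 + 35)/2566 = 0.2319.
Expected DCO frequency = 0.1134 × 0.2319 ≈ 0.02630; observed = 35/2566 ≈ 0.01364.
Coefficient of coincidence = 0.01364/0.02630 ≈ 0.52.

0.52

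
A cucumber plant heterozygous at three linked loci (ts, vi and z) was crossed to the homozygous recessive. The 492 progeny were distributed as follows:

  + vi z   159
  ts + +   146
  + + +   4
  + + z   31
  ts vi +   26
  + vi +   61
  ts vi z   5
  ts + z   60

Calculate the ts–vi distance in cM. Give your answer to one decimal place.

13.4 cM

The two most frequent reciprocal classes, ts + + and + vi z, are the parental types, so the F1 was ts + + / + vi z.
The two rarest classes, + + + and ts vi z, are the double crossovers. Comparing them with the parentals, only the ts allele has switched, so ts is the middle locus and the order is vi – ts – z.
Crossovers in the vi–ts interval produce the single-crossover classes ts vi + and + + z (26 + 31 = 57) plus the double crossovers (9).
RF(vi–ts) = (57 + 9) / 492 = 66/492 = 0.1341 → 13.4 cM.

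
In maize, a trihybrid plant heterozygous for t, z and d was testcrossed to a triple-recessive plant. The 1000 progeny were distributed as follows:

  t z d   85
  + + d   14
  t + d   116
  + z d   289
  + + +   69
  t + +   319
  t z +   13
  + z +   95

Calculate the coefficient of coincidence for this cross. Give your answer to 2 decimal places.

0.63

The two most frequent reciprocal classes, + z d and t + +, are the parental types, so the F1 was + z d / t + +.
The two rarest classes, + + d and t z +, are the double crossovers. Comparing them with the parentals, only the z allele has switched, so z is the middle locus and the order is d – z – t.
d–z: (211 + 27)/1000 = 0.2380; z–t: (154 + 27)/1000 = 0.1810.
Expected DCO frequency = 0.2380 × 0.1810 ≈ 0.04308; observed = 27/1000 ≈ 0.02700.
Coefficient of coincidence = 0.02700/0.04308 ≈ 0.63.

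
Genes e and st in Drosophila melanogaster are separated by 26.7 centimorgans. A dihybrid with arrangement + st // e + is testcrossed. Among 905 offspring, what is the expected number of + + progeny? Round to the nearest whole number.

121

A map distance of 26.7 centimorgans corresponds to a recombination frequency of 0.267.
The F1 is + st / e +, so + + is a recombinant gamete class with expected frequency r/2 = 0.267/2 = 0.1335.
Expected number = 0.1335 × 905 = 120.82 ≈ 121.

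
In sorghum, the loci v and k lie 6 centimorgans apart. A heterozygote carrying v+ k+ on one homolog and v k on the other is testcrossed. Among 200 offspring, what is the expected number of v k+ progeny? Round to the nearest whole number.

A map distance of 6 centimorgans corresponds to a recombination frequency of 0.060.
The F1 is v+ k+ / v k, so v k+ is a recombinant gamete class with expected frequency r/2 = 0.060/2 = 0.0300.
Expected number = 0.0300 × 200 = 6.00 ≈ 6.

6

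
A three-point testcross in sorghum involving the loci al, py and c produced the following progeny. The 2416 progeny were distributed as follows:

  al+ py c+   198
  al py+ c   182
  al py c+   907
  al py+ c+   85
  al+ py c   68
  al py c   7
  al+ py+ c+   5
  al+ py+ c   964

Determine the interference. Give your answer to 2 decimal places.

The two most frequent reciprocal classes, al py c+ and al+ py+ c, are the parental types, so the F1 was al py c+ / al+ py+ c.
The two rarest classes, al py c and al+ py+ c+, are the double crossovers. Comparing them with the parentals, only the c allele has switched, so c is the middle locus and the order is py – c – al.
py–c: (153 + 12)/2416 = 0.0683; c–al: (380 + 12)/2416 = 0.1623.
Expected DCO frequency = 0.0683 × 0.1623 ≈ 0.01109; observed = 12/2416 ≈ 0.00497.
Coefficient of coincidence = 0.00497/0.01109 ≈ 0.45; interference = 1 − 0.45 = 0.55.

0.55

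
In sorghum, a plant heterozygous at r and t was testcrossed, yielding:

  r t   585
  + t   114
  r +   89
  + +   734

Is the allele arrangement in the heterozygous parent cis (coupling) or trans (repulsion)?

The two most frequent classes are + + (734) and r t (585); these are the parental (non-recombinant) types.
So the F1 carried + + on one chromosome and r t on the other — the recessive alleles are on the same chromosome (cis / coupling).

cis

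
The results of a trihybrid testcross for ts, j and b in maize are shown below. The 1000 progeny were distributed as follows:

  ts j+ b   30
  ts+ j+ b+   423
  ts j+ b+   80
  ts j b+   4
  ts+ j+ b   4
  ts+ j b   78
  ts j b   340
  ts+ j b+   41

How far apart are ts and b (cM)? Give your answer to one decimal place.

The two most frequent reciprocal classes, ts j b and ts+ j+ b+, are the parental types, so the F1 was ts j b / ts+ j+ b+.
The two rarest classes, ts j b+ and ts+ j+ b, are the double crossovers. Comparing them with the parentals, only the b allele has switched, so b is the middle locus and the order is j – b – ts.
Crossovers in the b–ts interval produce the single-crossover classes ts+ j b and ts j+ b+ (78 + 80 = 158) plus the double crossovers (8).
RF(b–ts) = (158 + 8) / 1000 = 166/1000 = 0.1660 → 16.6 cM.

16.6 cM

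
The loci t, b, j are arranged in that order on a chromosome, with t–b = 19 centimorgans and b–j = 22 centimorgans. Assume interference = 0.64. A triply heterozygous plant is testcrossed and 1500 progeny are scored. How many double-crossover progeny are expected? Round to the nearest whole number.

23

Map distances give recombination frequencies of 0.190 and 0.220 for the two intervals.
With interference 0.64 (so coincidence = 0.36), expected double-crossover frequency = 0.190 × 0.220 × 0.36 = 0.01505.
Expected number = 0.01505 × 1500 = 22.57 ≈ 23.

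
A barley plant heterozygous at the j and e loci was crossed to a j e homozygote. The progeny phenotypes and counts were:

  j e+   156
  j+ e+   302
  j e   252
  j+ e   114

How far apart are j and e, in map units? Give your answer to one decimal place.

The two most frequent classes, j+ e+ (302) and j e (252), are the parental types, so the F1 was j+ e+ / j e.
The recombinant classes are j+ e and j e+: 114 + 156 = 270.
Recombination frequency = 270/824 = 0.3277 ≈ 32.8%, i.e. 32.8 map units.

32.8 map units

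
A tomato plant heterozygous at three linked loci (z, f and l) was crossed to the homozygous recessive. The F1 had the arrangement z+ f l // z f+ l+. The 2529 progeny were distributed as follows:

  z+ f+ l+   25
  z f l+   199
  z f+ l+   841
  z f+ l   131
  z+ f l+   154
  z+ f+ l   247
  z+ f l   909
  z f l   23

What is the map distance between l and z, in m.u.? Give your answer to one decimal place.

13.2 m.u.

The two rarest classes, z f l and z+ f+ l+, are the double crossovers. Comparing them with the parentals, only the z allele has switched, so z is the middle locus and the order is l – z – f.
Crossovers in the l–z interval produce the single-crossover classes z+ f l+ and z f+ l (154 + 131 = 285) plus the double crossovers (48).
RF(l–z) = (285 + 48) / 2529 = 333/2529 = 0.1317 → 13.2 m.u.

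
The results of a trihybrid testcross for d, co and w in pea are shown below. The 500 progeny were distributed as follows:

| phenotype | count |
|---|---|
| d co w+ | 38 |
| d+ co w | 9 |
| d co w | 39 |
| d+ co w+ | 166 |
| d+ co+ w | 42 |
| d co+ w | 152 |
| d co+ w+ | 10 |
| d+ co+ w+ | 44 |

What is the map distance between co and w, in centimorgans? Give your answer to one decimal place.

The two most frequent reciprocal classes, d co+ w and d+ co w+, are the parental types, so the F1 was d co+ w / d+ co w+.
The two rarest classes, d co+ w+ and d+ co w, are the double crossovers. Comparing them with the parentals, only the w allele has switched, so w is the middle locus and the order is co – w – d.
Crossovers in the co–w interval produce the single-crossover classes d co w and d+ co+ w+ (39 + 44 = 83) plus the double crossovers (19).
RF(co–w) = (83 + 19) / 500 = 102/500 = 0.2040 → 20.4 centimorgans.

20.4 centimorgans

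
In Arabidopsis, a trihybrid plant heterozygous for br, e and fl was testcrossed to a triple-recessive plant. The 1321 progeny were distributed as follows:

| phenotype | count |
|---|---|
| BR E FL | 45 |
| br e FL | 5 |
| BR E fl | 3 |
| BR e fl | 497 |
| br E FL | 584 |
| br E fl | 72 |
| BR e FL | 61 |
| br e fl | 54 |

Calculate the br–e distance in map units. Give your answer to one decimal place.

The two most frequent reciprocal classes, br E FL and BR e fl, are the parental types, so the F1 was br E FL / BR e fl.
The two rarest classes, br e FL and BR E fl, are the double crossovers. Comparing them with the parentals, only the e allele has switched, so e is the middle locus and the order is fl – e – br.
Crossovers in the e–br interval produce the single-crossover classes BR E FL and br e fl (45 + 54 = 99) plus the double crossovers (8).
RF(e–br) = (99 + 8) / 1321 = 107/1321 = 0.0810 → 8.1 map units.

8.1 map units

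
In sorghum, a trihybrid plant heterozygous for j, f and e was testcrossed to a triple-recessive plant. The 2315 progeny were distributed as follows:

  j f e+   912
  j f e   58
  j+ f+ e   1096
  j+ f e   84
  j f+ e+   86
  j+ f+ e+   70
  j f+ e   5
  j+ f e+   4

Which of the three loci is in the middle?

j

The two most frequent reciprocal classes, j+ f+ e and j f e+, are the parental types, so the F1 was j+ f+ e / j f e+.
The two rarest classes, j f+ e and j+ f e+, are the double crossovers. Comparing them with the parentals, only the j allele has switched, so j is the middle locus and the order is f – j – e.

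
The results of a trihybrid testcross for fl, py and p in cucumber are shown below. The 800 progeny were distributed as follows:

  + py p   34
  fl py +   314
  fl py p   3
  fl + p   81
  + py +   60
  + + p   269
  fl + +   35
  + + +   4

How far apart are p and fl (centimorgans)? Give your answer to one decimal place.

18.5 centimorgans

The two most frequent reciprocal classes, fl py + and + + p, are the parental types, so the F1 was fl py + / + + p.
The two rarest classes, fl py p and + + +, are the double crossovers. Comparing them with the parentals, only the p allele has switched, so p is the middle locus and the order is py – p – fl.
Crossovers in the p–fl interval produce the single-crossover classes + py + and fl + p (60 + 81 = 141) plus the double crossovers (7).
RF(p–fl) = (141 + 7) / 800 = 148/800 = 0.1850 → 18.5 centimorgans.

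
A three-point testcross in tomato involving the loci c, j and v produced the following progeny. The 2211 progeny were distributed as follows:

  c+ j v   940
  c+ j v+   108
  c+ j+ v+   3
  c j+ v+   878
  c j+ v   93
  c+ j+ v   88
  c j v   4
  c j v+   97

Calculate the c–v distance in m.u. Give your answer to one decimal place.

9.4 m.u.

The two most frequent reciprocal classes, c j+ v+ and c+ j v, are the parental types, so the F1 was c j+ v+ / c+ j v.
The two rarest classes, c+ j+ v+ and c j v, are the double crossovers. Comparing them with the parentals, only the c allele has switched, so c is the middle locus and the order is j – c – v.
Crossovers in the c–v interval produce the single-crossover classes c j+ v and c+ j v+ (93 + 108 = 201) plus the double crossovers (7).
RF(c–v) = (201 + 7) / 2211 = 208/2211 = 0.0941 → 9.4 m.u.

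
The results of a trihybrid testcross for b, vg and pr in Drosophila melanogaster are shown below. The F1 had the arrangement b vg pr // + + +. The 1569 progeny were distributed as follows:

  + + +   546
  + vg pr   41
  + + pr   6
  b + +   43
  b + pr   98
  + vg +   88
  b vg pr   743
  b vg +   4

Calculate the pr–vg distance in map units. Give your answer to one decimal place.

12.5 map units

The two rarest classes, b vg + and + + pr, are the double crossovers. Comparing them with the parentals, only the pr allele has switched, so pr is the middle locus and the order is vg – pr – b.
Crossovers in the vg–pr interval produce the single-crossover classes b + pr and + vg + (98 + 88 = 186) plus the double crossovers (10).
RF(vg–pr) = (186 + 10) / 1569 = 196/1569 = 0.1249 → 12.5 map units.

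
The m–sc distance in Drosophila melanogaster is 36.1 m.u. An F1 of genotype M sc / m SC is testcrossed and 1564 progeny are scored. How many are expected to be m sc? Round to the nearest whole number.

A map distance of 36.1 m.u. corresponds to a recombination frequency of 0.361.
The F1 is M sc / m SC, so m sc is a recombinant gamete class with expected frequency r/2 = 0.361/2 = 0.1805.
Expected number = 0.1805 × 1564 = 282.30 ≈ 282.

282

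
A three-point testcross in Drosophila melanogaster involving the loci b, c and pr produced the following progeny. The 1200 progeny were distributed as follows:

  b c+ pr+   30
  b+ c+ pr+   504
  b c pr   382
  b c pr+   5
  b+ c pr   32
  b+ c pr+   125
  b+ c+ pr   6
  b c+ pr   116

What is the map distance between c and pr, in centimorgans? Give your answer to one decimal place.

21.0 centimorgans

The two most frequent reciprocal classes, b+ c+ pr+ and b c pr, are the parental types, so the F1 was b+ c+ pr+ / b c pr.
The two rarest classes, b+ c+ pr and b c pr+, are the double crossovers. Comparing them with the parentals, only the pr allele has switched, so pr is the middle locus and the order is b – pr – c.
Crossovers in the pr–c interval produce the single-crossover classes b+ c pr+ and b c+ pr (125 + 116 = 241) plus the double crossovers (11).
RF(pr–c) = (241 + 11) / 1200 = 252/1200 = 0.2100 → 21.0 centimorgans.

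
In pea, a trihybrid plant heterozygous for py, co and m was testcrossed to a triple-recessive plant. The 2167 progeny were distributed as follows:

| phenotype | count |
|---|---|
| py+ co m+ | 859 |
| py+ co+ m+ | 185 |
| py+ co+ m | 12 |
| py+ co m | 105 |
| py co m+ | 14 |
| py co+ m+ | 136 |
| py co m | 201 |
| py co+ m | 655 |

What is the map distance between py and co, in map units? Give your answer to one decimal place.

The two most frequent reciprocal classes, py+ co m+ and py co+ m, are the parental types, so the F1 was py+ co m+ / py co+ m.
The two rarest classes, py co m+ and py+ co+ m, are the double crossovers. Comparing them with the parentals, only the py allele has switched, so py is the middle locus and the order is m – py – co.
Crossovers in the py–co interval produce the single-crossover classes py+ co+ m+ and py co m (185 + 201 = 386) plus the double crossovers (26).
RF(py–co) = (386 + 26) / 2167 = 412/2167 = 0.1901 → 19.0 map units.

19.0 map units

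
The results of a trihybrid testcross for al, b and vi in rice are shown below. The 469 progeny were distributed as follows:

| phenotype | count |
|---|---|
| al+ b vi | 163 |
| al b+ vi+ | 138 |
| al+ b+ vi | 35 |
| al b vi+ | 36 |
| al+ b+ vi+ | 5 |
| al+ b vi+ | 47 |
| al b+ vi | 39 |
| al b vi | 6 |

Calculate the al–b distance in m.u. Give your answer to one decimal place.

The two most frequent reciprocal classes, al+ b vi and al b+ vi+, are the parental types, so the F1 was al+ b vi / al b+ vi+.
The two rarest classes, al b vi and al+ b+ vi+, are the double crossovers. Comparing them with the parentals, only the al allele has switched, so al is the middle locus and the order is vi – al – b.
Crossovers in the al–b interval produce the single-crossover classes al+ b+ vi and al b vi+ (35 + 36 = 71) plus the double crossovers (11).
RF(al–b) = (71 + 11) / 469 = 82/469 = 0.1748 → 17.5 m.u.

17.5 m.u.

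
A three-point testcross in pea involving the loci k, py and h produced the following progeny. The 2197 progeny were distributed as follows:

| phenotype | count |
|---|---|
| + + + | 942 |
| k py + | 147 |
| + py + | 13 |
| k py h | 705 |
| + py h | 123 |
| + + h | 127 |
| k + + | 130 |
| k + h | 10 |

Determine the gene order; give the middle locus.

The two most frequent reciprocal classes, + + + and k py h, are the parental types, so the F1 was + + + / k py h.
The two rarest classes, + py + and k + h, are the double crossovers. Comparing them with the parentals, only the py allele has switched, so py is the middle locus and the order is k – py – h.

py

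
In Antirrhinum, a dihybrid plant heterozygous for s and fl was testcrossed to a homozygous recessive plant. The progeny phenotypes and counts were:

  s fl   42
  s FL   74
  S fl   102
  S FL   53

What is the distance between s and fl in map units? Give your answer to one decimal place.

35.1 map units

The two most frequent classes, S fl (102) and s FL (74), are the parental types, so the F1 was S fl / s FL.
The recombinant classes are S FL and s fl: 53 + 42 = 95.
Recombination frequency = 95/271 = 0.3506 ≈ 35.1%, i.e. 35.1 map units.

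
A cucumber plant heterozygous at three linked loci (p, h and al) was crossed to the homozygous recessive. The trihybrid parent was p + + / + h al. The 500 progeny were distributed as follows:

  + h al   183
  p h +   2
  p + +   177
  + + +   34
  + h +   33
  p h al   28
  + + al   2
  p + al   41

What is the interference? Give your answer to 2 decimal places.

0.61

The two rarest classes, p h + and + + al, are the double crossovers. Comparing them with the parentals, only the h allele has switched, so h is the middle locus and the order is al – h – p.
al–h: (74 + 4)/500 = 0.1560; h–p: (62 + 4)/500 = 0.1320.
Expected DCO frequency = 0.1560 × 0.1320 ≈ 0.02059; observed = 4/500 ≈ 0.00800.
Coefficient of coincidence = 0.00800/0.02059 ≈ 0.39; interference = 1 − 0.39 = 0.61.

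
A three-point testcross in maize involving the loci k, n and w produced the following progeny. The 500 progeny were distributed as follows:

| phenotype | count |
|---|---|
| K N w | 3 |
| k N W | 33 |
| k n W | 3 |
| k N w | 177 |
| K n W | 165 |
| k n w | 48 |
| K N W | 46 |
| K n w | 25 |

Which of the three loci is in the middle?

The two most frequent reciprocal classes, K n W and k N w, are the parental types, so the F1 was K n W / k N w.
The two rarest classes, k n W and K N w, are the double crossovers. Comparing them with the parentals, only the k allele has switched, so k is the middle locus and the order is n – k – w.

k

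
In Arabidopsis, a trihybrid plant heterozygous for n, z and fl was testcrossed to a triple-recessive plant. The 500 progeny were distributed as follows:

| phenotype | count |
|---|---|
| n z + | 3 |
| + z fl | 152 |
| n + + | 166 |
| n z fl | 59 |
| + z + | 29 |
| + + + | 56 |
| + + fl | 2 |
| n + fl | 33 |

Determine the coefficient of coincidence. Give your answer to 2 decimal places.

The two most frequent reciprocal classes, n + + and + z fl, are the parental types, so the F1 was n + + / + z fl.
The two rarest classes, n z + and + + fl, are the double crossovers. Comparing them with the parentals, only the z allele has switched, so z is the middle locus and the order is fl – z – n.
fl–z: (62 + 5)/500 = 0.1340; z–n: (115 + 5)/500 = 0.2400.
Expected DCO frequency = 0.1340 × 0.2400 ≈ 0.03216; observed = 5/500 ≈ 0.01000.
Coefficient of coincidence = 0.01000/0.03216 ≈ 0.31.

0.31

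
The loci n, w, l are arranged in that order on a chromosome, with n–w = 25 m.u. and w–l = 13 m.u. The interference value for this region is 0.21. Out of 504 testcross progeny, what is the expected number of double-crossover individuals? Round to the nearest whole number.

Map distances give recombination frequencies of 0.250 and 0.130 for the two intervals.
With interference 0.21 (so coincidence = 0.79), expected double-crossover frequency = 0.250 × 0.130 × 0.79 = 0.02568.
Expected number = 0.02568 × 504 = 12.94 ≈ 13.

13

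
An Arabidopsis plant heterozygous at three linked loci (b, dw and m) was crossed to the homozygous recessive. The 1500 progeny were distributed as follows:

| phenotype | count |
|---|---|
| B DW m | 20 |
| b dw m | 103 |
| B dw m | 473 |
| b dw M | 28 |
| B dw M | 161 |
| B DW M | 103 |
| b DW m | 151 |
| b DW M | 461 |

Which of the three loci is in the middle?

dw

The two most frequent reciprocal classes, B dw m and b DW M, are the parental types, so the F1 was B dw m / b DW M.
The two rarest classes, B DW m and b dw M, are the double crossovers. Comparing them with the parentals, only the dw allele has switched, so dw is the middle locus and the order is b – dw – m.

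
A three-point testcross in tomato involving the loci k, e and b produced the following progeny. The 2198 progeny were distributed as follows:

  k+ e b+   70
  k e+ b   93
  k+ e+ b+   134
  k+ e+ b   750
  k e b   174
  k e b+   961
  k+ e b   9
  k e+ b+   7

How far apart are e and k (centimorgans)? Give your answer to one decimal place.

8.1 centimorgans

The two most frequent reciprocal classes, k+ e+ b and k e b+, are the parental types, so the F1 was k+ e+ b / k e b+.
The two rarest classes, k+ e b and k e+ b+, are the double crossovers. Comparing them with the parentals, only the e allele has switched, so e is the middle locus and the order is b – e – k.
Crossovers in the e–k interval produce the single-crossover classes k e+ b and k+ e b+ (93 + 70 = 163) plus the double crossovers (16).
RF(e–k) = (163 + 16) / 2198 = 179/2198 = 0.0814 → 8.1 centimorgans.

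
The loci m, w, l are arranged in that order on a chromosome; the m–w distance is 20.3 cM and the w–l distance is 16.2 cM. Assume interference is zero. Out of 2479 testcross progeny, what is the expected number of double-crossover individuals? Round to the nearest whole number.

82

Map distances give recombination frequencies of 0.203 and 0.162 for the two intervals.
With no interference, expected double-crossover frequency = 0.203 × 0.162 = 0.03289.
Expected number = 0.03289 × 2479 = 81.52 ≈ 82.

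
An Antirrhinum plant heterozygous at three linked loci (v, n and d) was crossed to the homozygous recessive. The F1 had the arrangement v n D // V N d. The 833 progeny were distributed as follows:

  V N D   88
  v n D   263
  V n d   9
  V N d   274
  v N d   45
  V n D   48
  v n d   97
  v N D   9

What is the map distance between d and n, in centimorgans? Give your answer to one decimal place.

The two rarest classes, v N D and V n d, are the double crossovers. Comparing them with the parentals, only the n allele has switched, so n is the middle locus and the order is v – n – d.
Crossovers in the n–d interval produce the single-crossover classes v n d and V N D (97 + 88 = 185) plus the double crossovers (18).
RF(n–d) = (185 + 18) / 833 = 203/833 = 0.2437 → 24.4 centimorgans.

24.4 centimorgans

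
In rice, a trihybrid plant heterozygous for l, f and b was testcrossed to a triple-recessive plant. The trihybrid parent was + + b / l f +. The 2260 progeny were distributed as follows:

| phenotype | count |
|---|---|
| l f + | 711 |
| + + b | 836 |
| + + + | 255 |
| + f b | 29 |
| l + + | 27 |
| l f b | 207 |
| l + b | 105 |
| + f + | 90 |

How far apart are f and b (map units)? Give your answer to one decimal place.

The two rarest classes, + f b and l + +, are the double crossovers. Comparing them with the parentals, only the f allele has switched, so f is the middle locus and the order is l – f – b.
Crossovers in the f–b interval produce the single-crossover classes + + + and l f b (255 + 207 = 462) plus the double crossovers (56).
RF(f–b) = (462 + 56) / 2260 = 518/2260 = 0.2292 → 22.9 map units.

22.9 map units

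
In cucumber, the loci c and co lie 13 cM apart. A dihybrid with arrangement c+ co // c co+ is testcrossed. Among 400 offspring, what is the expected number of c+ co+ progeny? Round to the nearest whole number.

A map distance of 13 cM corresponds to a recombination frequency of 0.130.
The F1 is c+ co / c co+, so c+ co+ is a recombinant gamete class with expected frequency r/2 = 0.130/2 = 0.0650.
Expected number = 0.0650 × 400 = 26.00 ≈ 26.

26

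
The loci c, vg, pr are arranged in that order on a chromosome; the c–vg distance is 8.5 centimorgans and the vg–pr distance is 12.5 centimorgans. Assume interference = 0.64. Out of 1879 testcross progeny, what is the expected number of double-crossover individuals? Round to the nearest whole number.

Map distances give recombination frequencies of 0.085 and 0.125 for the two intervals.
With interference 0.64 (so coincidence = 0.36), expected double-crossover frequency = 0.085 × 0.125 × 0.36 = 0.00383.
Expected number = 0.00383 × 1879 = 7.19 ≈ 7.

7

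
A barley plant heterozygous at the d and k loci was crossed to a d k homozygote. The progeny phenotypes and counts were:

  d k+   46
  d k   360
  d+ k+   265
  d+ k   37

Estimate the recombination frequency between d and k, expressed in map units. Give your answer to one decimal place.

11.7 map units

The two most frequent classes, d+ k+ (265) and d k (360), are the parental types, so the F1 was d+ k+ / d k.
The recombinant classes are d+ k and d k+: 37 + 46 = 83.
Recombination frequency = 83/708 = 0.1172 ≈ 11.7%, i.e. 11.7 map units.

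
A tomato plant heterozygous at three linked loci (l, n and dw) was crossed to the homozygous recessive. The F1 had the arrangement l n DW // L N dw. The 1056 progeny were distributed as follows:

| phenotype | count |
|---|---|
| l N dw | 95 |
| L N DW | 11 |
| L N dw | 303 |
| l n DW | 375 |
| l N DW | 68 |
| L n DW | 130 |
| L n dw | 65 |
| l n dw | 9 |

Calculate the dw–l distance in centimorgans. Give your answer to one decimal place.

23.2 centimorgans

The two rarest classes, l n dw and L N DW, are the double crossovers. Comparing them with the parentals, only the dw allele has switched, so dw is the middle locus and the order is l – dw – n.
Crossovers in the l–dw interval produce the single-crossover classes L n DW and l N dw (130 + 95 = 225) plus the double crossovers (20).
RF(l–dw) = (225 + 20) / 1056 = 245/1056 = 0.2320 → 23.2 centimorgans.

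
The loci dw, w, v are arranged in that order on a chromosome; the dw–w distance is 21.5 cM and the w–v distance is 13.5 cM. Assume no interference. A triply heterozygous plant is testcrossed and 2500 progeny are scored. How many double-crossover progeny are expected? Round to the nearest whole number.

73

Map distances give recombination frequencies of 0.215 and 0.135 for the two intervals.
With no interference, expected double-crossover frequency = 0.215 × 0.135 = 0.02903.
Expected number = 0.02903 × 2500 = 72.56 ≈ 73.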